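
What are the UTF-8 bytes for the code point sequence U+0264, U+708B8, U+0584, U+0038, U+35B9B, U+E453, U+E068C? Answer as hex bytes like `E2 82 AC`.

C9 A4 F1 B0 A2 B8 D6 84 38 F0 B5 AE 9B EE 91 93 F3 A0 9A 8C

U+0264: 2-byte form → C9 A4.
U+708B8: 4-byte form → F1 B0 A2 B8.
U+0584: 2-byte form → D6 84.
U+0038: 1-byte form → 38.
U+35B9B: 4-byte form → F0 B5 AE 9B.
U+E453: 3-byte form → EE 91 93.
U+E068C: 4-byte form → F3 A0 9A 8C.
Concatenated (20 bytes): C9 A4 F1 B0 A2 B8 D6 84 38 F0 B5 AE 9B EE 91 93 F3 A0 9A 8C.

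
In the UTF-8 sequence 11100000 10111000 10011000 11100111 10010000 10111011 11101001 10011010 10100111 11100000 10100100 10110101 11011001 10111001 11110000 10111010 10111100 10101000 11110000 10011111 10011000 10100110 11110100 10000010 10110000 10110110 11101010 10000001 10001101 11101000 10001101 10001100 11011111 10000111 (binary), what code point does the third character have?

U+96A7

Offset 0: leading byte 0xE0 = 11100000 → 3-byte char #1 = E0 B8 98.
Offset 3: leading byte 0xE7 = 11100111 → 3-byte char #2 = E7 90 BB.
Offset 6: leading byte 0xE9 = 11101001 → 3-byte char #3 = E9 9A A7.
Leading byte 0xE9 = 11101001 matches 1110xxxx → 3-byte sequence.
Byte 1: 0xE9 = 11101001, payload 1001 (4 bits).
Byte 2: 0x9A = 10011010 (10xxxxxx ✓), payload 011010.
Byte 3: 0xA7 = 10100111 (10xxxxxx ✓), payload 100111.
Concatenate: 1001011010100111 = 0x96A7 (16 bits → U+96A7).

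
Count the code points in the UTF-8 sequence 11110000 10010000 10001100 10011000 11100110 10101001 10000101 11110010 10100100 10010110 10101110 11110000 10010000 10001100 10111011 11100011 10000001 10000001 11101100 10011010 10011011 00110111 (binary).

7

Byte at offset 0: 0xF0 = 11110000 → 4-byte char (#1). Advance 4.
Byte at offset 4: 0xE6 = 11100110 → 3-byte char (#2). Advance 3.
Byte at offset 7: 0xF2 = 11110010 → 4-byte char (#3). Advance 4.
Byte at offset 11: 0xF0 = 11110000 → 4-byte char (#4). Advance 4.
Byte at offset 15: 0xE3 = 11100011 → 3-byte char (#5). Advance 3.
Byte at offset 18: 0xEC = 11101100 → 3-byte char (#6). Advance 3.
Byte at offset 21: 0x37 = 00110111 → 1-byte char (#7). Advance 1.
Reached end at offset 22 after 7 code points.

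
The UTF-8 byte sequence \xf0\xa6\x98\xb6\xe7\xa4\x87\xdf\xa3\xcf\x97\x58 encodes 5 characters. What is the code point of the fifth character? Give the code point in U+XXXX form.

U+0058

Offset 0: leading byte 0xF0 = 11110000 → 4-byte char #1 = F0 A6 98 B6.
Offset 4: leading byte 0xE7 = 11100111 → 3-byte char #2 = E7 A4 87.
Offset 7: leading byte 0xDF = 11011111 → 2-byte char #3 = DF A3.
Offset 9: leading byte 0xCF = 11001111 → 2-byte char #4 = CF 97.
Offset 11: leading byte 0x58 = 01011000 → 1-byte char #5 = 58.
Leading byte 0x58 = 01011000 matches 0xxxxxxx → 1-byte sequence.
Byte 1: 0x58 = 01011000, payload 1011000 (7 bits).
Concatenate: 1011000 = 0x58 (7 bits → U+0058).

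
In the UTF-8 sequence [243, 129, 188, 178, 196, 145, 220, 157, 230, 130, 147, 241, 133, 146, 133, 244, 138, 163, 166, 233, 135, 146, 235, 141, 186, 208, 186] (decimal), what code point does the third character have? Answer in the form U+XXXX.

Offset 0: leading byte 0xF3 = 11110011 → 4-byte char #1 = F3 81 BC B2.
Offset 4: leading byte 0xC4 = 11000100 → 2-byte char #2 = C4 91.
Offset 6: leading byte 0xDC = 11011100 → 2-byte char #3 = DC 9D.
Leading byte 0xDC = 11011100 matches 110xxxxx → 2-byte sequence.
Byte 1: 0xDC = 11011100, payload 11100 (5 bits).
Byte 2: 0x9D = 10011101 (10xxxxxx ✓), payload 011101.
Concatenate: 11100011101 = 0x71D (11 bits → U+071D).

U+071D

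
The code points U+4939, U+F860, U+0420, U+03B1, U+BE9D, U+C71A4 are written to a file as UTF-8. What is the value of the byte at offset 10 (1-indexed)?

1-indexed offset 10 is 0-indexed offset 9.
U+4939 → 3-byte form E4 A4 B9 at offsets 0–2.
U+F860 → 3-byte form EF A1 A0 at offsets 3–5.
U+0420 → 2-byte form D0 A0 at offsets 6–7.
U+03B1 → 2-byte form CE B1 at offsets 8–9.
Offset 9 falls in char 4's range; it's byte 2 of CE B1 = 0xB1.

0xB1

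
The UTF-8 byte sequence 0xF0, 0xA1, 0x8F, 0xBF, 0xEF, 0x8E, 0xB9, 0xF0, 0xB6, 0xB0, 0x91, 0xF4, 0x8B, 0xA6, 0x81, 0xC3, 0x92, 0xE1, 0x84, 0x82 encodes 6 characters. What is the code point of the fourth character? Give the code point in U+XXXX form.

Offset 0: leading byte 0xF0 = 11110000 → 4-byte char #1 = F0 A1 8F BF.
Offset 4: leading byte 0xEF = 11101111 → 3-byte char #2 = EF 8E B9.
Offset 7: leading byte 0xF0 = 11110000 → 4-byte char #3 = F0 B6 B0 91.
Offset 11: leading byte 0xF4 = 11110100 → 4-byte char #4 = F4 8B A6 81.
Leading byte 0xF4 = 11110100 matches 11110xxx → 4-byte sequence.
Byte 1: 0xF4 = 11110100, payload 100 (3 bits).
Byte 2: 0x8B = 10001011 (10xxxxxx ✓), payload 001011.
Byte 3: 0xA6 = 10100110 (10xxxxxx ✓), payload 100110.
Byte 4: 0x81 = 10000001 (10xxxxxx ✓), payload 000001.
Concatenate: 100001011100110000001 = 0x10B981 (21 bits → U+10B981).

U+10B981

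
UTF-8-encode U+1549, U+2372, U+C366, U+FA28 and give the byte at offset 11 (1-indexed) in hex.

1-indexed offset 11 is 0-indexed offset 10.
U+1549 → 3-byte form E1 95 89 at offsets 0–2.
U+2372 → 3-byte form E2 8D B2 at offsets 3–5.
U+C366 → 3-byte form EC 8D A6 at offsets 6–8.
U+FA28 → 3-byte form EF A8 A8 at offsets 9–11.
Offset 10 falls in char 4's range; it's byte 2 of EF A8 A8 = 0xA8.

0xA8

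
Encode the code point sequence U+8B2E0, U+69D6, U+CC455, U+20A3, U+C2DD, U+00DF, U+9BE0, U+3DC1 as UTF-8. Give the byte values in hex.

U+8B2E0: 4-byte form → F2 8B 8B A0.
U+69D6: 3-byte form → E6 A7 96.
U+CC455: 4-byte form → F3 8C 91 95.
U+20A3: 3-byte form → E2 82 A3.
U+C2DD: 3-byte form → EC 8B 9D.
U+00DF: 2-byte form → C3 9F.
U+9BE0: 3-byte form → E9 AF A0.
U+3DC1: 3-byte form → E3 B7 81.
Concatenated (25 bytes): F2 8B 8B A0 E6 A7 96 F3 8C 91 95 E2 82 A3 EC 8B 9D C3 9F E9 AF A0 E3 B7 81.

F2 8B 8B A0 E6 A7 96 F3 8C 91 95 E2 82 A3 EC 8B 9D C3 9F E9 AF A0 E3 B7 81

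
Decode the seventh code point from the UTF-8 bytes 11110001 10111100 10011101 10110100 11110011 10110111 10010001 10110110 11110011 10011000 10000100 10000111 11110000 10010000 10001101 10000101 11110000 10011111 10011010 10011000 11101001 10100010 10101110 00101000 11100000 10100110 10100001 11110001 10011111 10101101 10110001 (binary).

Offset 0: leading byte 0xF1 = 11110001 → 4-byte char #1 = F1 BC 9D B4.
Offset 4: leading byte 0xF3 = 11110011 → 4-byte char #2 = F3 B7 91 B6.
Offset 8: leading byte 0xF3 = 11110011 → 4-byte char #3 = F3 98 84 87.
Offset 12: leading byte 0xF0 = 11110000 → 4-byte char #4 = F0 90 8D 85.
Offset 16: leading byte 0xF0 = 11110000 → 4-byte char #5 = F0 9F 9A 98.
Offset 20: leading byte 0xE9 = 11101001 → 3-byte char #6 = E9 A2 AE.
Offset 23: leading byte 0x28 = 00101000 → 1-byte char #7 = 28.
Leading byte 0x28 = 00101000 matches 0xxxxxxx → 1-byte sequence.
Byte 1: 0x28 = 00101000, payload 0101000 (7 bits).
Concatenate: 0101000 = 0x28 (7 bits → U+0028).

U+0028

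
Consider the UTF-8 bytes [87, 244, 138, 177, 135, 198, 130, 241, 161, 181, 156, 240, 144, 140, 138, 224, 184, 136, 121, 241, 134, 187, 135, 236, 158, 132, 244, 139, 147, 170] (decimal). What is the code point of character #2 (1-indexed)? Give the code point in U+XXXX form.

U+10AC47

Offset 0: leading byte 0x57 = 01010111 → 1-byte char #1 = 57.
Offset 1: leading byte 0xF4 = 11110100 → 4-byte char #2 = F4 8A B1 87.
Leading byte 0xF4 = 11110100 matches 11110xxx → 4-byte sequence.
Byte 1: 0xF4 = 11110100, payload 100 (3 bits).
Byte 2: 0x8A = 10001010 (10xxxxxx ✓), payload 001010.
Byte 3: 0xB1 = 10110001 (10xxxxxx ✓), payload 110001.
Byte 4: 0x87 = 10000111 (10xxxxxx ✓), payload 000111.
Concatenate: 100001010110001000111 = 0x10AC47 (21 bits → U+10AC47).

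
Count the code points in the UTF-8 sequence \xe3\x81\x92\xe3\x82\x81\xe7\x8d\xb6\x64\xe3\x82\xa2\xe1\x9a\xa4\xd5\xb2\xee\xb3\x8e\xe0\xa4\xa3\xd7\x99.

10

Byte at offset 0: 0xE3 = 11100011 → 3-byte char (#1). Advance 3.
Byte at offset 3: 0xE3 = 11100011 → 3-byte char (#2). Advance 3.
Byte at offset 6: 0xE7 = 11100111 → 3-byte char (#3). Advance 3.
Byte at offset 9: 0x64 = 01100100 → 1-byte char (#4). Advance 1.
Byte at offset 10: 0xE3 = 11100011 → 3-byte char (#5). Advance 3.
Byte at offset 13: 0xE1 = 11100001 → 3-byte char (#6). Advance 3.
Byte at offset 16: 0xD5 = 11010101 → 2-byte char (#7). Advance 2.
Byte at offset 18: 0xEE = 11101110 → 3-byte char (#8). Advance 3.
Byte at offset 21: 0xE0 = 11100000 → 3-byte char (#9). Advance 3.
Byte at offset 24: 0xD7 = 11010111 → 2-byte char (#10). Advance 2.
Reached end at offset 26 after 10 code points.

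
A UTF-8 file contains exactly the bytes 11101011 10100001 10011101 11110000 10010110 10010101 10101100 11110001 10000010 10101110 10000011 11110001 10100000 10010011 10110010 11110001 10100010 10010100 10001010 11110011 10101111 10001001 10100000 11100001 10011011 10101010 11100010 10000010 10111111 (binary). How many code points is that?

Byte at offset 0: 0xEB = 11101011 → 3-byte char (#1). Advance 3.
Byte at offset 3: 0xF0 = 11110000 → 4-byte char (#2). Advance 4.
Byte at offset 7: 0xF1 = 11110001 → 4-byte char (#3). Advance 4.
Byte at offset 11: 0xF1 = 11110001 → 4-byte char (#4). Advance 4.
Byte at offset 15: 0xF1 = 11110001 → 4-byte char (#5). Advance 4.
Byte at offset 19: 0xF3 = 11110011 → 4-byte char (#6). Advance 4.
Byte at offset 23: 0xE1 = 11100001 → 3-byte char (#7). Advance 3.
Byte at offset 26: 0xE2 = 11100010 → 3-byte char (#8). Advance 3.
Reached end at offset 29 after 8 code points.

8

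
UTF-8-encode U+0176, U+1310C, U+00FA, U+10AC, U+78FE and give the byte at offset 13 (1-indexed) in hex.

1-indexed offset 13 is 0-indexed offset 12.
U+0176 → 2-byte form C5 B6 at offsets 0–1.
U+1310C → 4-byte form F0 93 84 8C at offsets 2–5.
U+00FA → 2-byte form C3 BA at offsets 6–7.
U+10AC → 3-byte form E1 82 AC at offsets 8–10.
U+78FE → 3-byte form E7 A3 BE at offsets 11–13.
Offset 12 falls in char 5's range; it's byte 2 of E7 A3 BE = 0xA3.

0xA3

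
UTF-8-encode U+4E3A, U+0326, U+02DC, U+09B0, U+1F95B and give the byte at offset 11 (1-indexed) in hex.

0xF0

1-indexed offset 11 is 0-indexed offset 10.
U+4E3A → 3-byte form E4 B8 BA at offsets 0–2.
U+0326 → 2-byte form CC A6 at offsets 3–4.
U+02DC → 2-byte form CB 9C at offsets 5–6.
U+09B0 → 3-byte form E0 A6 B0 at offsets 7–9.
U+1F95B → 4-byte form F0 9F A5 9B at offsets 10–13.
Offset 10 falls in char 5's range; it's byte 1 of F0 9F A5 9B = 0xF0.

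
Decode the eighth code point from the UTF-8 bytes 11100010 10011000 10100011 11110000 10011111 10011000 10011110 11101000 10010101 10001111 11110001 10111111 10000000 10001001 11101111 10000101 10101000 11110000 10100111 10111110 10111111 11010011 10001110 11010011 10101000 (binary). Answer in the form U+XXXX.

U+04E8

Offset 0: leading byte 0xE2 = 11100010 → 3-byte char #1 = E2 98 A3.
Offset 3: leading byte 0xF0 = 11110000 → 4-byte char #2 = F0 9F 98 9E.
Offset 7: leading byte 0xE8 = 11101000 → 3-byte char #3 = E8 95 8F.
Offset 10: leading byte 0xF1 = 11110001 → 4-byte char #4 = F1 BF 80 89.
Offset 14: leading byte 0xEF = 11101111 → 3-byte char #5 = EF 85 A8.
Offset 17: leading byte 0xF0 = 11110000 → 4-byte char #6 = F0 A7 BE BF.
Offset 21: leading byte 0xD3 = 11010011 → 2-byte char #7 = D3 8E.
Offset 23: leading byte 0xD3 = 11010011 → 2-byte char #8 = D3 A8.
Leading byte 0xD3 = 11010011 matches 110xxxxx → 2-byte sequence.
Byte 1: 0xD3 = 11010011, payload 10011 (5 bits).
Byte 2: 0xA8 = 10101000 (10xxxxxx ✓), payload 101000.
Concatenate: 10011101000 = 0x4E8 (11 bits → U+04E8).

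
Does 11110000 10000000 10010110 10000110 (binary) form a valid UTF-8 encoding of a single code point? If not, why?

invalid (overlong encoding)

Leading byte 0xF0 = 11110000 → 4-byte form.
Continuation bytes all match 10xxxxxx. Payload decodes to 0x586.
But 0x586 < 0x10000, the minimum for a 4-byte sequence — this is an overlong encoding.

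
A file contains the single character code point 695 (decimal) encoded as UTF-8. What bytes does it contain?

CA B7

U+02B7 = 0x2B7 = 695 decimal. In range U+0080–U+07FF → 2-byte form: 110xxxxx 10xxxxxx.
Binary (11 bits): 01010110111.
Split 5+6: 01010 | 110111.
Byte 1: 11001010 = 0xCA.
Byte 2: 10110111 = 0xB7.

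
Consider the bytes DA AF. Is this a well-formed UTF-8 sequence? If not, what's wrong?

valid

Leading byte 0xDA = 11011010 → 2-byte form.
Continuation bytes 0xAF=10101111 all match 10xxxxxx.
Decoded value 0x6AF is ≥ 0x80 (shortest form) and not a surrogate.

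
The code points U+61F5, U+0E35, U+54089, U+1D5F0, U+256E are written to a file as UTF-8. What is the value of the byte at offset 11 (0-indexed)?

0x9D

U+61F5 → 3-byte form E6 87 B5 at offsets 0–2.
U+0E35 → 3-byte form E0 B8 B5 at offsets 3–5.
U+54089 → 4-byte form F1 94 82 89 at offsets 6–9.
U+1D5F0 → 4-byte form F0 9D 97 B0 at offsets 10–13.
Offset 11 falls in char 4's range; it's byte 2 of F0 9D 97 B0 = 0x9D.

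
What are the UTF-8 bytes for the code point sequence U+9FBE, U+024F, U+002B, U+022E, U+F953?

U+9FBE: 3-byte form → E9 BE BE.
U+024F: 2-byte form → C9 8F.
U+002B: 1-byte form → 2B.
U+022E: 2-byte form → C8 AE.
U+F953: 3-byte form → EF A5 93.
Concatenated (11 bytes): E9 BE BE C9 8F 2B C8 AE EF A5 93.

E9 BE BE C9 8F 2B C8 AE EF A5 93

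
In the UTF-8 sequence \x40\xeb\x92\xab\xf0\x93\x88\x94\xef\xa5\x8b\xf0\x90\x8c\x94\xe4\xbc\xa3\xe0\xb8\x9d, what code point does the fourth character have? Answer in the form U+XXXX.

Offset 0: leading byte 0x40 = 01000000 → 1-byte char #1 = 40.
Offset 1: leading byte 0xEB = 11101011 → 3-byte char #2 = EB 92 AB.
Offset 4: leading byte 0xF0 = 11110000 → 4-byte char #3 = F0 93 88 94.
Offset 8: leading byte 0xEF = 11101111 → 3-byte char #4 = EF A5 8B.
Leading byte 0xEF = 11101111 matches 1110xxxx → 3-byte sequence.
Byte 1: 0xEF = 11101111, payload 1111 (4 bits).
Byte 2: 0xA5 = 10100101 (10xxxxxx ✓), payload 100101.
Byte 3: 0x8B = 10001011 (10xxxxxx ✓), payload 001011.
Concatenate: 1111100101001011 = 0xF94B (16 bits → U+F94B).

U+F94B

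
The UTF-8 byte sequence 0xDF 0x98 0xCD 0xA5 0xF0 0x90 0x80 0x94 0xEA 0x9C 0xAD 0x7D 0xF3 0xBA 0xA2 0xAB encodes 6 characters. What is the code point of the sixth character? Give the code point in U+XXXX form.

Offset 0: leading byte 0xDF = 11011111 → 2-byte char #1 = DF 98.
Offset 2: leading byte 0xCD = 11001101 → 2-byte char #2 = CD A5.
Offset 4: leading byte 0xF0 = 11110000 → 4-byte char #3 = F0 90 80 94.
Offset 8: leading byte 0xEA = 11101010 → 3-byte char #4 = EA 9C AD.
Offset 11: leading byte 0x7D = 01111101 → 1-byte char #5 = 7D.
Offset 12: leading byte 0xF3 = 11110011 → 4-byte char #6 = F3 BA A2 AB.
Leading byte 0xF3 = 11110011 matches 11110xxx → 4-byte sequence.
Byte 1: 0xF3 = 11110011, payload 011 (3 bits).
Byte 2: 0xBA = 10111010 (10xxxxxx ✓), payload 111010.
Byte 3: 0xA2 = 10100010 (10xxxxxx ✓), payload 100010.
Byte 4: 0xAB = 10101011 (10xxxxxx ✓), payload 101011.
Concatenate: 011111010100010101011 = 0xFA8AB (21 bits → U+FA8AB).

U+FA8AB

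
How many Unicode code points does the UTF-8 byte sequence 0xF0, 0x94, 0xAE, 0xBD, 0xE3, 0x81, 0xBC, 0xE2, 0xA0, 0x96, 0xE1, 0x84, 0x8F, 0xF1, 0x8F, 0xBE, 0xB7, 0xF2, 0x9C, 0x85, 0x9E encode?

Byte at offset 0: 0xF0 = 11110000 → 4-byte char (#1). Advance 4.
Byte at offset 4: 0xE3 = 11100011 → 3-byte char (#2). Advance 3.
Byte at offset 7: 0xE2 = 11100010 → 3-byte char (#3). Advance 3.
Byte at offset 10: 0xE1 = 11100001 → 3-byte char (#4). Advance 3.
Byte at offset 13: 0xF1 = 11110001 → 4-byte char (#5). Advance 4.
Byte at offset 17: 0xF2 = 11110010 → 4-byte char (#6). Advance 4.
Reached end at offset 21 after 6 code points.

6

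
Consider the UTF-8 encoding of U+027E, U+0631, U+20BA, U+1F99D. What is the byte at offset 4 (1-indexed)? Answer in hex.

1-indexed offset 4 is 0-indexed offset 3.
U+027E → 2-byte form C9 BE at offsets 0–1.
U+0631 → 2-byte form D8 B1 at offsets 2–3.
Offset 3 falls in char 2's range; it's byte 2 of D8 B1 = 0xB1.

0xB1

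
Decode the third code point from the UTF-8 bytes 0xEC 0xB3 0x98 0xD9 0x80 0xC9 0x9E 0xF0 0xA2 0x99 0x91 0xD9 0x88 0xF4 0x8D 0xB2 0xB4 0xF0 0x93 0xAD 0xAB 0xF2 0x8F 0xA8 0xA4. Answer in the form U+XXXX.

U+025E

Offset 0: leading byte 0xEC = 11101100 → 3-byte char #1 = EC B3 98.
Offset 3: leading byte 0xD9 = 11011001 → 2-byte char #2 = D9 80.
Offset 5: leading byte 0xC9 = 11001001 → 2-byte char #3 = C9 9E.
Leading byte 0xC9 = 11001001 matches 110xxxxx → 2-byte sequence.
Byte 1: 0xC9 = 11001001, payload 01001 (5 bits).
Byte 2: 0x9E = 10011110 (10xxxxxx ✓), payload 011110.
Concatenate: 01001011110 = 0x25E (11 bits → U+025E).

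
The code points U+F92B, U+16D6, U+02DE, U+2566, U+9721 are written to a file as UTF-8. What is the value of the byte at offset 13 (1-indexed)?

0x9C

1-indexed offset 13 is 0-indexed offset 12.
U+F92B → 3-byte form EF A4 AB at offsets 0–2.
U+16D6 → 3-byte form E1 9B 96 at offsets 3–5.
U+02DE → 2-byte form CB 9E at offsets 6–7.
U+2566 → 3-byte form E2 95 A6 at offsets 8–10.
U+9721 → 3-byte form E9 9C A1 at offsets 11–13.
Offset 12 falls in char 5's range; it's byte 2 of E9 9C A1 = 0x9C.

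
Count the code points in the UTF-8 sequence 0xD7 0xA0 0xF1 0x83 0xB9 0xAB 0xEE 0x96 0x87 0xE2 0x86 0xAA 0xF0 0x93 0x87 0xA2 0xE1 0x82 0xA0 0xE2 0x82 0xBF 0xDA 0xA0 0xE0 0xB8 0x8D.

Byte at offset 0: 0xD7 = 11010111 → 2-byte char (#1). Advance 2.
Byte at offset 2: 0xF1 = 11110001 → 4-byte char (#2). Advance 4.
Byte at offset 6: 0xEE = 11101110 → 3-byte char (#3). Advance 3.
Byte at offset 9: 0xE2 = 11100010 → 3-byte char (#4). Advance 3.
Byte at offset 12: 0xF0 = 11110000 → 4-byte char (#5). Advance 4.
Byte at offset 16: 0xE1 = 11100001 → 3-byte char (#6). Advance 3.
Byte at offset 19: 0xE2 = 11100010 → 3-byte char (#7). Advance 3.
Byte at offset 22: 0xDA = 11011010 → 2-byte char (#8). Advance 2.
Byte at offset 24: 0xE0 = 11100000 → 3-byte char (#9). Advance 3.
Reached end at offset 27 after 9 code points.

9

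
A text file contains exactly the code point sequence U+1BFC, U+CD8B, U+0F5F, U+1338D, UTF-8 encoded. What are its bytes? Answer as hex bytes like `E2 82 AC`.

U+1BFC: 3-byte form → E1 AF BC.
U+CD8B: 3-byte form → EC B6 8B.
U+0F5F: 3-byte form → E0 BD 9F.
U+1338D: 4-byte form → F0 93 8E 8D.
Concatenated (13 bytes): E1 AF BC EC B6 8B E0 BD 9F F0 93 8E 8D.

E1 AF BC EC B6 8B E0 BD 9F F0 93 8E 8D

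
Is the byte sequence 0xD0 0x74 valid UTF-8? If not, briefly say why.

Leading byte 0xD0 = 11010000 → 2-byte form.
Byte 2 is 0x74 = 01110100, which is not 10xxxxxx — expected a continuation byte.

invalid (non-continuation byte where continuation expected)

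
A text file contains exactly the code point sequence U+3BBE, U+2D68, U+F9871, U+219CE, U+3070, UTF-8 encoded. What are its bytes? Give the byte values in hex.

U+3BBE: 3-byte form → E3 AE BE.
U+2D68: 3-byte form → E2 B5 A8.
U+F9871: 4-byte form → F3 B9 A1 B1.
U+219CE: 4-byte form → F0 A1 A7 8E.
U+3070: 3-byte form → E3 81 B0.
Concatenated (17 bytes): E3 AE BE E2 B5 A8 F3 B9 A1 B1 F0 A1 A7 8E E3 81 B0.

E3 AE BE E2 B5 A8 F3 B9 A1 B1 F0 A1 A7 8E E3 81 B0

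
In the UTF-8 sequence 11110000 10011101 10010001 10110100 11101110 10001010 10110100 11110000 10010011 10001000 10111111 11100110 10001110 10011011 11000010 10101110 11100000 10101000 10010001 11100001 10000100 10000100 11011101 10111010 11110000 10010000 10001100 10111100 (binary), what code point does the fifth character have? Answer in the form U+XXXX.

Offset 0: leading byte 0xF0 = 11110000 → 4-byte char #1 = F0 9D 91 B4.
Offset 4: leading byte 0xEE = 11101110 → 3-byte char #2 = EE 8A B4.
Offset 7: leading byte 0xF0 = 11110000 → 4-byte char #3 = F0 93 88 BF.
Offset 11: leading byte 0xE6 = 11100110 → 3-byte char #4 = E6 8E 9B.
Offset 14: leading byte 0xC2 = 11000010 → 2-byte char #5 = C2 AE.
Leading byte 0xC2 = 11000010 matches 110xxxxx → 2-byte sequence.
Byte 1: 0xC2 = 11000010, payload 00010 (5 bits).
Byte 2: 0xAE = 10101110 (10xxxxxx ✓), payload 101110.
Concatenate: 00010101110 = 0xAE (11 bits → U+00AE).

U+00AE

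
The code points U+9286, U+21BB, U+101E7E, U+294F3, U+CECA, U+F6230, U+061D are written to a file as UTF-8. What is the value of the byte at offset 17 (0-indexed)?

0xF3

U+9286 → 3-byte form E9 8A 86 at offsets 0–2.
U+21BB → 3-byte form E2 86 BB at offsets 3–5.
U+101E7E → 4-byte form F4 81 B9 BE at offsets 6–9.
U+294F3 → 4-byte form F0 A9 93 B3 at offsets 10–13.
U+CECA → 3-byte form EC BB 8A at offsets 14–16.
U+F6230 → 4-byte form F3 B6 88 B0 at offsets 17–20.
Offset 17 falls in char 6's range; it's byte 1 of F3 B6 88 B0 = 0xF3.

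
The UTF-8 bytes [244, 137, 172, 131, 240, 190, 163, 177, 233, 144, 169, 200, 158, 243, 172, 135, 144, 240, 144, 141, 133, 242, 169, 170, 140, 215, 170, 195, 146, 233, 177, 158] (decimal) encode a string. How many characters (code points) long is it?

Byte at offset 0: 0xF4 = 11110100 → 4-byte char (#1). Advance 4.
Byte at offset 4: 0xF0 = 11110000 → 4-byte char (#2). Advance 4.
Byte at offset 8: 0xE9 = 11101001 → 3-byte char (#3). Advance 3.
Byte at offset 11: 0xC8 = 11001000 → 2-byte char (#4). Advance 2.
Byte at offset 13: 0xF3 = 11110011 → 4-byte char (#5). Advance 4.
Byte at offset 17: 0xF0 = 11110000 → 4-byte char (#6). Advance 4.
Byte at offset 21: 0xF2 = 11110010 → 4-byte char (#7). Advance 4.
Byte at offset 25: 0xD7 = 11010111 → 2-byte char (#8). Advance 2.
Byte at offset 27: 0xC3 = 11000011 → 2-byte char (#9). Advance 2.
Byte at offset 29: 0xE9 = 11101001 → 3-byte char (#10). Advance 3.
Reached end at offset 32 after 10 code points.

10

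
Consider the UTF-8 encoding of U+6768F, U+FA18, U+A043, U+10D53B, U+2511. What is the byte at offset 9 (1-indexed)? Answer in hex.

0x81

1-indexed offset 9 is 0-indexed offset 8.
U+6768F → 4-byte form F1 A7 9A 8F at offsets 0–3.
U+FA18 → 3-byte form EF A8 98 at offsets 4–6.
U+A043 → 3-byte form EA 81 83 at offsets 7–9.
Offset 8 falls in char 3's range; it's byte 2 of EA 81 83 = 0x81.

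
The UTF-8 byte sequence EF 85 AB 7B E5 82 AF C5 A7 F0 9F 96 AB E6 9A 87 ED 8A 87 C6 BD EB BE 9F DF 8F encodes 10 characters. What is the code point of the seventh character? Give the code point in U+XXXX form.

Offset 0: leading byte 0xEF = 11101111 → 3-byte char #1 = EF 85 AB.
Offset 3: leading byte 0x7B = 01111011 → 1-byte char #2 = 7B.
Offset 4: leading byte 0xE5 = 11100101 → 3-byte char #3 = E5 82 AF.
Offset 7: leading byte 0xC5 = 11000101 → 2-byte char #4 = C5 A7.
Offset 9: leading byte 0xF0 = 11110000 → 4-byte char #5 = F0 9F 96 AB.
Offset 13: leading byte 0xE6 = 11100110 → 3-byte char #6 = E6 9A 87.
Offset 16: leading byte 0xED = 11101101 → 3-byte char #7 = ED 8A 87.
Leading byte 0xED = 11101101 matches 1110xxxx → 3-byte sequence.
Byte 1: 0xED = 11101101, payload 1101 (4 bits).
Byte 2: 0x8A = 10001010 (10xxxxxx ✓), payload 001010.
Byte 3: 0x87 = 10000111 (10xxxxxx ✓), payload 000111.
Concatenate: 1101001010000111 = 0xD287 (16 bits → U+D287).

U+D287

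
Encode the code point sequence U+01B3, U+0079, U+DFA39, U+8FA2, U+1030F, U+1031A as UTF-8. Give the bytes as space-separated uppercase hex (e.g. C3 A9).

U+01B3: 2-byte form → C6 B3.
U+0079: 1-byte form → 79.
U+DFA39: 4-byte form → F3 9F A8 B9.
U+8FA2: 3-byte form → E8 BE A2.
U+1030F: 4-byte form → F0 90 8C 8F.
U+1031A: 4-byte form → F0 90 8C 9A.
Concatenated (18 bytes): C6 B3 79 F3 9F A8 B9 E8 BE A2 F0 90 8C 8F F0 90 8C 9A.

C6 B3 79 F3 9F A8 B9 E8 BE A2 F0 90 8C 8F F0 90 8C 9A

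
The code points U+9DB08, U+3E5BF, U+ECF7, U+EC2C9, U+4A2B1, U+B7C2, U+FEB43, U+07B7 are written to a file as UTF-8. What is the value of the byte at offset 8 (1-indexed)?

0xBF

1-indexed offset 8 is 0-indexed offset 7.
U+9DB08 → 4-byte form F2 9D AC 88 at offsets 0–3.
U+3E5BF → 4-byte form F0 BE 96 BF at offsets 4–7.
Offset 7 falls in char 2's range; it's byte 4 of F0 BE 96 BF = 0xBF.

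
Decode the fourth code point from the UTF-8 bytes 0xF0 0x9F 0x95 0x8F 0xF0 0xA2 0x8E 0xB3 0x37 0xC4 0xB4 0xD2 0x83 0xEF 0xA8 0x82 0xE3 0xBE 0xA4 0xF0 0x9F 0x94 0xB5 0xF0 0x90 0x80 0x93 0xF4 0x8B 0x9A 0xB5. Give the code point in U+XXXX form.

U+0134

Offset 0: leading byte 0xF0 = 11110000 → 4-byte char #1 = F0 9F 95 8F.
Offset 4: leading byte 0xF0 = 11110000 → 4-byte char #2 = F0 A2 8E B3.
Offset 8: leading byte 0x37 = 00110111 → 1-byte char #3 = 37.
Offset 9: leading byte 0xC4 = 11000100 → 2-byte char #4 = C4 B4.
Leading byte 0xC4 = 11000100 matches 110xxxxx → 2-byte sequence.
Byte 1: 0xC4 = 11000100, payload 00100 (5 bits).
Byte 2: 0xB4 = 10110100 (10xxxxxx ✓), payload 110100.
Concatenate: 00100110100 = 0x134 (11 bits → U+0134).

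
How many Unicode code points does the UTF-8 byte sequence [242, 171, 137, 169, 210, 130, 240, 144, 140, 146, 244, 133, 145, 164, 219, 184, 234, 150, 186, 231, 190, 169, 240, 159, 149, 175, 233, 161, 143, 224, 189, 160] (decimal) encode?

10

Byte at offset 0: 0xF2 = 11110010 → 4-byte char (#1). Advance 4.
Byte at offset 4: 0xD2 = 11010010 → 2-byte char (#2). Advance 2.
Byte at offset 6: 0xF0 = 11110000 → 4-byte char (#3). Advance 4.
Byte at offset 10: 0xF4 = 11110100 → 4-byte char (#4). Advance 4.
Byte at offset 14: 0xDB = 11011011 → 2-byte char (#5). Advance 2.
Byte at offset 16: 0xEA = 11101010 → 3-byte char (#6). Advance 3.
Byte at offset 19: 0xE7 = 11100111 → 3-byte char (#7). Advance 3.
Byte at offset 22: 0xF0 = 11110000 → 4-byte char (#8). Advance 4.
Byte at offset 26: 0xE9 = 11101001 → 3-byte char (#9). Advance 3.
Byte at offset 29: 0xE0 = 11100000 → 3-byte char (#10). Advance 3.
Reached end at offset 32 after 10 code points.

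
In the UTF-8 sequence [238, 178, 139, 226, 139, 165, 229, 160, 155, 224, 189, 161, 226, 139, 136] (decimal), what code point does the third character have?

Offset 0: leading byte 0xEE = 11101110 → 3-byte char #1 = EE B2 8B.
Offset 3: leading byte 0xE2 = 11100010 → 3-byte char #2 = E2 8B A5.
Offset 6: leading byte 0xE5 = 11100101 → 3-byte char #3 = E5 A0 9B.
Leading byte 0xE5 = 11100101 matches 1110xxxx → 3-byte sequence.
Byte 1: 0xE5 = 11100101, payload 0101 (4 bits).
Byte 2: 0xA0 = 10100000 (10xxxxxx ✓), payload 100000.
Byte 3: 0x9B = 10011011 (10xxxxxx ✓), payload 011011.
Concatenate: 0101100000011011 = 0x581B (16 bits → U+581B).

U+581B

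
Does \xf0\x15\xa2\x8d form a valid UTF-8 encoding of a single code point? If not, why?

invalid (non-continuation byte where continuation expected)

Leading byte 0xF0 = 11110000 → 4-byte form.
Byte 2 is 0x15 = 00010101, which is not 10xxxxxx — expected a continuation byte.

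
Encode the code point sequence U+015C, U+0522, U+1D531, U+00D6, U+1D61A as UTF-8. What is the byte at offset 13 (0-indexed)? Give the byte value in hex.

0x9A

U+015C → 2-byte form C5 9C at offsets 0–1.
U+0522 → 2-byte form D4 A2 at offsets 2–3.
U+1D531 → 4-byte form F0 9D 94 B1 at offsets 4–7.
U+00D6 → 2-byte form C3 96 at offsets 8–9.
U+1D61A → 4-byte form F0 9D 98 9A at offsets 10–13.
Offset 13 falls in char 5's range; it's byte 4 of F0 9D 98 9A = 0x9A.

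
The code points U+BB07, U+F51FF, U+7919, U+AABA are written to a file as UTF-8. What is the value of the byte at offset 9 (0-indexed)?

U+BB07 → 3-byte form EB AC 87 at offsets 0–2.
U+F51FF → 4-byte form F3 B5 87 BF at offsets 3–6.
U+7919 → 3-byte form E7 A4 99 at offsets 7–9.
Offset 9 falls in char 3's range; it's byte 3 of E7 A4 99 = 0x99.

0x99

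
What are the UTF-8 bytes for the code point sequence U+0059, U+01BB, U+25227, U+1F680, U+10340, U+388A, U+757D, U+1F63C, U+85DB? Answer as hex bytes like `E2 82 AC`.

59 C6 BB F0 A5 88 A7 F0 9F 9A 80 F0 90 8D 80 E3 A2 8A E7 95 BD F0 9F 98 BC E8 97 9B

U+0059: 1-byte form → 59.
U+01BB: 2-byte form → C6 BB.
U+25227: 4-byte form → F0 A5 88 A7.
U+1F680: 4-byte form → F0 9F 9A 80.
U+10340: 4-byte form → F0 90 8D 80.
U+388A: 3-byte form → E3 A2 8A.
U+757D: 3-byte form → E7 95 BD.
U+1F63C: 4-byte form → F0 9F 98 BC.
U+85DB: 3-byte form → E8 97 9B.
Concatenated (28 bytes): 59 C6 BB F0 A5 88 A7 F0 9F 9A 80 F0 90 8D 80 E3 A2 8A E7 95 BD F0 9F 98 BC E8 97 9B.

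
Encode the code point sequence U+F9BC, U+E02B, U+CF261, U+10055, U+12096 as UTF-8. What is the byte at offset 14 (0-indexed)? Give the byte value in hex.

U+F9BC → 3-byte form EF A6 BC at offsets 0–2.
U+E02B → 3-byte form EE 80 AB at offsets 3–5.
U+CF261 → 4-byte form F3 8F 89 A1 at offsets 6–9.
U+10055 → 4-byte form F0 90 81 95 at offsets 10–13.
U+12096 → 4-byte form F0 92 82 96 at offsets 14–17.
Offset 14 falls in char 5's range; it's byte 1 of F0 92 82 96 = 0xF0.

0xF0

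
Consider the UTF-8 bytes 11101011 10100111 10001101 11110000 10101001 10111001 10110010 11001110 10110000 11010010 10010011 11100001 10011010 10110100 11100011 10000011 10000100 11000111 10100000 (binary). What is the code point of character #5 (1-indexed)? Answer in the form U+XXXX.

U+16B4

Offset 0: leading byte 0xEB = 11101011 → 3-byte char #1 = EB A7 8D.
Offset 3: leading byte 0xF0 = 11110000 → 4-byte char #2 = F0 A9 B9 B2.
Offset 7: leading byte 0xCE = 11001110 → 2-byte char #3 = CE B0.
Offset 9: leading byte 0xD2 = 11010010 → 2-byte char #4 = D2 93.
Offset 11: leading byte 0xE1 = 11100001 → 3-byte char #5 = E1 9A B4.
Leading byte 0xE1 = 11100001 matches 1110xxxx → 3-byte sequence.
Byte 1: 0xE1 = 11100001, payload 0001 (4 bits).
Byte 2: 0x9A = 10011010 (10xxxxxx ✓), payload 011010.
Byte 3: 0xB4 = 10110100 (10xxxxxx ✓), payload 110100.
Concatenate: 0001011010110100 = 0x16B4 (16 bits → U+16B4).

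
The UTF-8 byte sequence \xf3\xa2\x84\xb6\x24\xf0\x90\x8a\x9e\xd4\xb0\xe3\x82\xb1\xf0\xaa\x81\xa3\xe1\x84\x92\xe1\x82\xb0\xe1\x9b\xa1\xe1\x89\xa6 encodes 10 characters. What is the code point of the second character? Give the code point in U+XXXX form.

Offset 0: leading byte 0xF3 = 11110011 → 4-byte char #1 = F3 A2 84 B6.
Offset 4: leading byte 0x24 = 00100100 → 1-byte char #2 = 24.
Leading byte 0x24 = 00100100 matches 0xxxxxxx → 1-byte sequence.
Byte 1: 0x24 = 00100100, payload 0100100 (7 bits).
Concatenate: 0100100 = 0x24 (7 bits → U+0024).

U+0024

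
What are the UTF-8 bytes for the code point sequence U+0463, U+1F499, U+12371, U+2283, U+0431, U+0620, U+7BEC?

U+0463: 2-byte form → D1 A3.
U+1F499: 4-byte form → F0 9F 92 99.
U+12371: 4-byte form → F0 92 8D B1.
U+2283: 3-byte form → E2 8A 83.
U+0431: 2-byte form → D0 B1.
U+0620: 2-byte form → D8 A0.
U+7BEC: 3-byte form → E7 AF AC.
Concatenated (20 bytes): D1 A3 F0 9F 92 99 F0 92 8D B1 E2 8A 83 D0 B1 D8 A0 E7 AF AC.

D1 A3 F0 9F 92 99 F0 92 8D B1 E2 8A 83 D0 B1 D8 A0 E7 AF AC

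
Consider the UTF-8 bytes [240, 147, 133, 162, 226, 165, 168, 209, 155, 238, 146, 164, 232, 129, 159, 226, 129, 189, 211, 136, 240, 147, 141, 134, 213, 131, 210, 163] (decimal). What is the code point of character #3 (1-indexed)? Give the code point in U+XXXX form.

U+045B

Offset 0: leading byte 0xF0 = 11110000 → 4-byte char #1 = F0 93 85 A2.
Offset 4: leading byte 0xE2 = 11100010 → 3-byte char #2 = E2 A5 A8.
Offset 7: leading byte 0xD1 = 11010001 → 2-byte char #3 = D1 9B.
Leading byte 0xD1 = 11010001 matches 110xxxxx → 2-byte sequence.
Byte 1: 0xD1 = 11010001, payload 10001 (5 bits).
Byte 2: 0x9B = 10011011 (10xxxxxx ✓), payload 011011.
Concatenate: 10001011011 = 0x45B (11 bits → U+045B).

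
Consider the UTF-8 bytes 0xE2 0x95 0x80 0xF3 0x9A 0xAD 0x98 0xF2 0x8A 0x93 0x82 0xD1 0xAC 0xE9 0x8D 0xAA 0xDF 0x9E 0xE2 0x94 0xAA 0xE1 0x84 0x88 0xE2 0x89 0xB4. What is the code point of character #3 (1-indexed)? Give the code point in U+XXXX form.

Offset 0: leading byte 0xE2 = 11100010 → 3-byte char #1 = E2 95 80.
Offset 3: leading byte 0xF3 = 11110011 → 4-byte char #2 = F3 9A AD 98.
Offset 7: leading byte 0xF2 = 11110010 → 4-byte char #3 = F2 8A 93 82.
Leading byte 0xF2 = 11110010 matches 11110xxx → 4-byte sequence.
Byte 1: 0xF2 = 11110010, payload 010 (3 bits).
Byte 2: 0x8A = 10001010 (10xxxxxx ✓), payload 001010.
Byte 3: 0x93 = 10010011 (10xxxxxx ✓), payload 010011.
Byte 4: 0x82 = 10000010 (10xxxxxx ✓), payload 000010.
Concatenate: 010001010010011000010 = 0x8A4C2 (21 bits → U+8A4C2).

U+8A4C2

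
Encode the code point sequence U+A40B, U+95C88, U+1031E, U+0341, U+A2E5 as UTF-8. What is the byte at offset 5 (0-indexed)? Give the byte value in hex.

U+A40B → 3-byte form EA 90 8B at offsets 0–2.
U+95C88 → 4-byte form F2 95 B2 88 at offsets 3–6.
Offset 5 falls in char 2's range; it's byte 3 of F2 95 B2 88 = 0xB2.

0xB2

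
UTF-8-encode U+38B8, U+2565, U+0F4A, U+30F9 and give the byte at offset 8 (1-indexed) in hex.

0xBD

1-indexed offset 8 is 0-indexed offset 7.
U+38B8 → 3-byte form E3 A2 B8 at offsets 0–2.
U+2565 → 3-byte form E2 95 A5 at offsets 3–5.
U+0F4A → 3-byte form E0 BD 8A at offsets 6–8.
Offset 7 falls in char 3's range; it's byte 2 of E0 BD 8A = 0xBD.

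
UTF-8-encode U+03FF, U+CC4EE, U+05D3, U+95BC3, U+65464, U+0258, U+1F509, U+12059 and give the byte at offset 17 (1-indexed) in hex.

1-indexed offset 17 is 0-indexed offset 16.
U+03FF → 2-byte form CF BF at offsets 0–1.
U+CC4EE → 4-byte form F3 8C 93 AE at offsets 2–5.
U+05D3 → 2-byte form D7 93 at offsets 6–7.
U+95BC3 → 4-byte form F2 95 AF 83 at offsets 8–11.
U+65464 → 4-byte form F1 A5 91 A4 at offsets 12–15.
U+0258 → 2-byte form C9 98 at offsets 16–17.
Offset 16 falls in char 6's range; it's byte 1 of C9 98 = 0xC9.

0xC9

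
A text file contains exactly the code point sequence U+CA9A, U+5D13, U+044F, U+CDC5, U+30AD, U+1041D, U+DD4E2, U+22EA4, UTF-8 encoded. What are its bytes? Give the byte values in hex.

U+CA9A: 3-byte form → EC AA 9A.
U+5D13: 3-byte form → E5 B4 93.
U+044F: 2-byte form → D1 8F.
U+CDC5: 3-byte form → EC B7 85.
U+30AD: 3-byte form → E3 82 AD.
U+1041D: 4-byte form → F0 90 90 9D.
U+DD4E2: 4-byte form → F3 9D 93 A2.
U+22EA4: 4-byte form → F0 A2 BA A4.
Concatenated (26 bytes): EC AA 9A E5 B4 93 D1 8F EC B7 85 E3 82 AD F0 90 90 9D F3 9D 93 A2 F0 A2 BA A4.

EC AA 9A E5 B4 93 D1 8F EC B7 85 E3 82 AD F0 90 90 9D F3 9D 93 A2 F0 A2 BA A4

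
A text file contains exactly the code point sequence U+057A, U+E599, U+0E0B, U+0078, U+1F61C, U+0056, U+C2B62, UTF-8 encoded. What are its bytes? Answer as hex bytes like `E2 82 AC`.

D5 BA EE 96 99 E0 B8 8B 78 F0 9F 98 9C 56 F3 82 AD A2

U+057A: 2-byte form → D5 BA.
U+E599: 3-byte form → EE 96 99.
U+0E0B: 3-byte form → E0 B8 8B.
U+0078: 1-byte form → 78.
U+1F61C: 4-byte form → F0 9F 98 9C.
U+0056: 1-byte form → 56.
U+C2B62: 4-byte form → F3 82 AD A2.
Concatenated (18 bytes): D5 BA EE 96 99 E0 B8 8B 78 F0 9F 98 9C 56 F3 82 AD A2.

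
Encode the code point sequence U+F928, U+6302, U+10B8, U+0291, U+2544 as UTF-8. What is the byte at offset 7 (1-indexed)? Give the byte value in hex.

1-indexed offset 7 is 0-indexed offset 6.
U+F928 → 3-byte form EF A4 A8 at offsets 0–2.
U+6302 → 3-byte form E6 8C 82 at offsets 3–5.
U+10B8 → 3-byte form E1 82 B8 at offsets 6–8.
Offset 6 falls in char 3's range; it's byte 1 of E1 82 B8 = 0xE1.

0xE1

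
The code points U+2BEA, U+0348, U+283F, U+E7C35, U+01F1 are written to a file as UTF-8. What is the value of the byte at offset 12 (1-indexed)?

0xB5

1-indexed offset 12 is 0-indexed offset 11.
U+2BEA → 3-byte form E2 AF AA at offsets 0–2.
U+0348 → 2-byte form CD 88 at offsets 3–4.
U+283F → 3-byte form E2 A0 BF at offsets 5–7.
U+E7C35 → 4-byte form F3 A7 B0 B5 at offsets 8–11.
Offset 11 falls in char 4's range; it's byte 4 of F3 A7 B0 B5 = 0xB5.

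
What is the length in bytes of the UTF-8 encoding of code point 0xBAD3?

U+BAD3 = 0xBAD3. UTF-8 uses 1 byte below 0x80, 2 below 0x800, 3 below 0x10000, 4 up to 0x10FFFF. 0xBAD3 is in U+0800–U+FFFF → 3 bytes.

3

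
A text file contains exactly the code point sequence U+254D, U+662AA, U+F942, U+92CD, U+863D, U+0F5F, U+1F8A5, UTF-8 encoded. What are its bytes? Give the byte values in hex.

U+254D: 3-byte form → E2 95 8D.
U+662AA: 4-byte form → F1 A6 8A AA.
U+F942: 3-byte form → EF A5 82.
U+92CD: 3-byte form → E9 8B 8D.
U+863D: 3-byte form → E8 98 BD.
U+0F5F: 3-byte form → E0 BD 9F.
U+1F8A5: 4-byte form → F0 9F A2 A5.
Concatenated (23 bytes): E2 95 8D F1 A6 8A AA EF A5 82 E9 8B 8D E8 98 BD E0 BD 9F F0 9F A2 A5.

E2 95 8D F1 A6 8A AA EF A5 82 E9 8B 8D E8 98 BD E0 BD 9F F0 9F A2 A5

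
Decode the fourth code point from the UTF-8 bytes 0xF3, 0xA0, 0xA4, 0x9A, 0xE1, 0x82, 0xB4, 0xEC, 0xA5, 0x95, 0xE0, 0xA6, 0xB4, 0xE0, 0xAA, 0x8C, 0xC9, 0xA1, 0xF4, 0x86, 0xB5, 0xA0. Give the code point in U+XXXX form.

U+09B4

Offset 0: leading byte 0xF3 = 11110011 → 4-byte char #1 = F3 A0 A4 9A.
Offset 4: leading byte 0xE1 = 11100001 → 3-byte char #2 = E1 82 B4.
Offset 7: leading byte 0xEC = 11101100 → 3-byte char #3 = EC A5 95.
Offset 10: leading byte 0xE0 = 11100000 → 3-byte char #4 = E0 A6 B4.
Leading byte 0xE0 = 11100000 matches 1110xxxx → 3-byte sequence.
Byte 1: 0xE0 = 11100000, payload 0000 (4 bits).
Byte 2: 0xA6 = 10100110 (10xxxxxx ✓), payload 100110.
Byte 3: 0xB4 = 10110100 (10xxxxxx ✓), payload 110100.
Concatenate: 0000100110110100 = 0x9B4 (16 bits → U+09B4).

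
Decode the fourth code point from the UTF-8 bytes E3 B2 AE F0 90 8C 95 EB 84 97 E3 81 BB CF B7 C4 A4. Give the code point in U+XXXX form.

U+307B

Offset 0: leading byte 0xE3 = 11100011 → 3-byte char #1 = E3 B2 AE.
Offset 3: leading byte 0xF0 = 11110000 → 4-byte char #2 = F0 90 8C 95.
Offset 7: leading byte 0xEB = 11101011 → 3-byte char #3 = EB 84 97.
Offset 10: leading byte 0xE3 = 11100011 → 3-byte char #4 = E3 81 BB.
Leading byte 0xE3 = 11100011 matches 1110xxxx → 3-byte sequence.
Byte 1: 0xE3 = 11100011, payload 0011 (4 bits).
Byte 2: 0x81 = 10000001 (10xxxxxx ✓), payload 000001.
Byte 3: 0xBB = 10111011 (10xxxxxx ✓), payload 111011.
Concatenate: 0011000001111011 = 0x307B (16 bits → U+307B).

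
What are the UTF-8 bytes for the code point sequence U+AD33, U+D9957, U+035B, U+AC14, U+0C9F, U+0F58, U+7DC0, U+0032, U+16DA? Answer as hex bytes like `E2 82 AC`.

EA B4 B3 F3 99 A5 97 CD 9B EA B0 94 E0 B2 9F E0 BD 98 E7 B7 80 32 E1 9B 9A

U+AD33: 3-byte form → EA B4 B3.
U+D9957: 4-byte form → F3 99 A5 97.
U+035B: 2-byte form → CD 9B.
U+AC14: 3-byte form → EA B0 94.
U+0C9F: 3-byte form → E0 B2 9F.
U+0F58: 3-byte form → E0 BD 98.
U+7DC0: 3-byte form → E7 B7 80.
U+0032: 1-byte form → 32.
U+16DA: 3-byte form → E1 9B 9A.
Concatenated (25 bytes): EA B4 B3 F3 99 A5 97 CD 9B EA B0 94 E0 B2 9F E0 BD 98 E7 B7 80 32 E1 9B 9A.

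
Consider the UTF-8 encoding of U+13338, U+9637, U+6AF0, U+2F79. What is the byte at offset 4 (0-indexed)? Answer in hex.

0xE9

U+13338 → 4-byte form F0 93 8C B8 at offsets 0–3.
U+9637 → 3-byte form E9 98 B7 at offsets 4–6.
Offset 4 falls in char 2's range; it's byte 1 of E9 98 B7 = 0xE9.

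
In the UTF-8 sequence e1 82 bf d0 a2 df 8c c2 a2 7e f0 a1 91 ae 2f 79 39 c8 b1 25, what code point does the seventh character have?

U+002F

Offset 0: leading byte 0xE1 = 11100001 → 3-byte char #1 = E1 82 BF.
Offset 3: leading byte 0xD0 = 11010000 → 2-byte char #2 = D0 A2.
Offset 5: leading byte 0xDF = 11011111 → 2-byte char #3 = DF 8C.
Offset 7: leading byte 0xC2 = 11000010 → 2-byte char #4 = C2 A2.
Offset 9: leading byte 0x7E = 01111110 → 1-byte char #5 = 7E.
Offset 10: leading byte 0xF0 = 11110000 → 4-byte char #6 = F0 A1 91 AE.
Offset 14: leading byte 0x2F = 00101111 → 1-byte char #7 = 2F.
Leading byte 0x2F = 00101111 matches 0xxxxxxx → 1-byte sequence.
Byte 1: 0x2F = 00101111, payload 0101111 (7 bits).
Concatenate: 0101111 = 0x2F (7 bits → U+002F).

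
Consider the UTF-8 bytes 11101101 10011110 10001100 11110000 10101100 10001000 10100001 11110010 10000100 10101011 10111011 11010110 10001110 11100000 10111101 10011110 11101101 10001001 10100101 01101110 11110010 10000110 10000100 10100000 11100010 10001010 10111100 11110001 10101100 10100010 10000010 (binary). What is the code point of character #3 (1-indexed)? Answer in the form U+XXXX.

Offset 0: leading byte 0xED = 11101101 → 3-byte char #1 = ED 9E 8C.
Offset 3: leading byte 0xF0 = 11110000 → 4-byte char #2 = F0 AC 88 A1.
Offset 7: leading byte 0xF2 = 11110010 → 4-byte char #3 = F2 84 AB BB.
Leading byte 0xF2 = 11110010 matches 11110xxx → 4-byte sequence.
Byte 1: 0xF2 = 11110010, payload 010 (3 bits).
Byte 2: 0x84 = 10000100 (10xxxxxx ✓), payload 000100.
Byte 3: 0xAB = 10101011 (10xxxxxx ✓), payload 101011.
Byte 4: 0xBB = 10111011 (10xxxxxx ✓), payload 111011.
Concatenate: 010000100101011111011 = 0x84AFB (21 bits → U+84AFB).

U+84AFB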